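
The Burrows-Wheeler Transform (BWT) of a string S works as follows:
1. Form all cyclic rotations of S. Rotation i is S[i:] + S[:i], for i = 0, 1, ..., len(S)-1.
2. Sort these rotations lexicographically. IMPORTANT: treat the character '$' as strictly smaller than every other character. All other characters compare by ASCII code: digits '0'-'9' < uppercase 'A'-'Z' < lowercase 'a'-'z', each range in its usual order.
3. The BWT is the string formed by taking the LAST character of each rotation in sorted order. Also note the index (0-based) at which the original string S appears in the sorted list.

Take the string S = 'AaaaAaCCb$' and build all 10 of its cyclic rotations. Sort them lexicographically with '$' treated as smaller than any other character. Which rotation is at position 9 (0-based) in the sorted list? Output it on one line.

Answer: b$AaaaAaCC

Derivation:
All 10 rotations (rotation i = S[i:]+S[:i]):
  rot[0] = AaaaAaCCb$
  rot[1] = aaaAaCCb$A
  rot[2] = aaAaCCb$Aa
  rot[3] = aAaCCb$Aaa
  rot[4] = AaCCb$Aaaa
  rot[5] = aCCb$AaaaA
  rot[6] = CCb$AaaaAa
  rot[7] = Cb$AaaaAaC
  rot[8] = b$AaaaAaCC
  rot[9] = $AaaaAaCCb
Sorted (with $ < everything):
  sorted[0] = $AaaaAaCCb
  sorted[1] = AaCCb$Aaaa
  sorted[2] = AaaaAaCCb$
  sorted[3] = CCb$AaaaAa
  sorted[4] = Cb$AaaaAaC
  sorted[5] = aAaCCb$Aaa
  sorted[6] = aCCb$AaaaA
  sorted[7] = aaAaCCb$Aa
  sorted[8] = aaaAaCCb$A
  sorted[9] = b$AaaaAaCC
sorted[9] = b$AaaaAaCC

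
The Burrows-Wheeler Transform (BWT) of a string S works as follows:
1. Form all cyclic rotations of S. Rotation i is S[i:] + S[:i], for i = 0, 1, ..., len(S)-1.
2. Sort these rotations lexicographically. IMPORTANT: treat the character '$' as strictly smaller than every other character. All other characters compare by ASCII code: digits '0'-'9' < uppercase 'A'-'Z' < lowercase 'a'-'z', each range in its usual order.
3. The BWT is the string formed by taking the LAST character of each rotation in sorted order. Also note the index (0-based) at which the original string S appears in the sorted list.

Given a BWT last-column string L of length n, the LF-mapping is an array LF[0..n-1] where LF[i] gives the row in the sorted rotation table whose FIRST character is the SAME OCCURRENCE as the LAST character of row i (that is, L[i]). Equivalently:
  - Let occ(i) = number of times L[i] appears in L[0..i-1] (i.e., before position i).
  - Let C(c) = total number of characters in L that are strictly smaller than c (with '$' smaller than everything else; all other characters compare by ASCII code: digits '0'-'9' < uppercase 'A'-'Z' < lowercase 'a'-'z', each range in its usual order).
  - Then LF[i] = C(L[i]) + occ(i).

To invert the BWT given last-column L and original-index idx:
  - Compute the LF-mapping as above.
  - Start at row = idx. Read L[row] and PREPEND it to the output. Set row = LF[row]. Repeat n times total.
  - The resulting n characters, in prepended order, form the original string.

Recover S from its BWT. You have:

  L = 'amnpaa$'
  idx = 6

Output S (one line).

Answer: panama$

Derivation:
LF mapping: 1 4 5 6 2 3 0
Walk LF starting at row 6, prepending L[row]:
  step 1: row=6, L[6]='$', prepend. Next row=LF[6]=0
  step 2: row=0, L[0]='a', prepend. Next row=LF[0]=1
  step 3: row=1, L[1]='m', prepend. Next row=LF[1]=4
  step 4: row=4, L[4]='a', prepend. Next row=LF[4]=2
  step 5: row=2, L[2]='n', prepend. Next row=LF[2]=5
  step 6: row=5, L[5]='a', prepend. Next row=LF[5]=3
  step 7: row=3, L[3]='p', prepend. Next row=LF[3]=6
Reversed output: panama$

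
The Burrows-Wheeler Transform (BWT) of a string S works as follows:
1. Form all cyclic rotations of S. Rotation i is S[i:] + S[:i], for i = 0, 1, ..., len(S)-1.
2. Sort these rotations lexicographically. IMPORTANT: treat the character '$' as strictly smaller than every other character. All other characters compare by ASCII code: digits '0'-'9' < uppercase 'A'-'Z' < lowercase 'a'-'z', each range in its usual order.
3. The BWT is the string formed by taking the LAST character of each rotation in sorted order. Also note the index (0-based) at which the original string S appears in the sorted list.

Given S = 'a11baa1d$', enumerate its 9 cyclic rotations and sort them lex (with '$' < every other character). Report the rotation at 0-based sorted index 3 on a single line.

All 9 rotations (rotation i = S[i:]+S[:i]):
  rot[0] = a11baa1d$
  rot[1] = 11baa1d$a
  rot[2] = 1baa1d$a1
  rot[3] = baa1d$a11
  rot[4] = aa1d$a11b
  rot[5] = a1d$a11ba
  rot[6] = 1d$a11baa
  rot[7] = d$a11baa1
  rot[8] = $a11baa1d
Sorted (with $ < everything):
  sorted[0] = $a11baa1d
  sorted[1] = 11baa1d$a
  sorted[2] = 1baa1d$a1
  sorted[3] = 1d$a11baa
  sorted[4] = a11baa1d$
  sorted[5] = a1d$a11ba
  sorted[6] = aa1d$a11b
  sorted[7] = baa1d$a11
  sorted[8] = d$a11baa1
sorted[3] = 1d$a11baa

Answer: 1d$a11baa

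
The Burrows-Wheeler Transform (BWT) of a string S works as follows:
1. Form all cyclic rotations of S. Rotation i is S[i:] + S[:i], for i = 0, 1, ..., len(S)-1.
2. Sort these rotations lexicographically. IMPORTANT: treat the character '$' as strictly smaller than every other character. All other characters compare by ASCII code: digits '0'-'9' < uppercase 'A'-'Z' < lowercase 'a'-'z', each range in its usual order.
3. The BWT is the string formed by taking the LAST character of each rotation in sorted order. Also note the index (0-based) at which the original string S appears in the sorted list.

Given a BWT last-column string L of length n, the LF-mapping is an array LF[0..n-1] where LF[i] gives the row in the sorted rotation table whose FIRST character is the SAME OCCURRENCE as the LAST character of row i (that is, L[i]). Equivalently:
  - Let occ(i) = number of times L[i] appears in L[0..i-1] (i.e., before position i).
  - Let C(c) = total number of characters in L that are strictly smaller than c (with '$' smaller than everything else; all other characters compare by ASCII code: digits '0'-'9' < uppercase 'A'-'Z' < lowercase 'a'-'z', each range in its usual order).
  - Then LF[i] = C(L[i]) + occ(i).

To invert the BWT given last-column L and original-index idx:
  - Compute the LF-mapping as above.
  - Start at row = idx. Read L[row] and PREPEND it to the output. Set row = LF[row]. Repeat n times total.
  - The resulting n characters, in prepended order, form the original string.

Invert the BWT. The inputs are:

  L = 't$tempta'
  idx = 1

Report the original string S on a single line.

Answer: attempt$

Derivation:
LF mapping: 5 0 6 2 3 4 7 1
Walk LF starting at row 1, prepending L[row]:
  step 1: row=1, L[1]='$', prepend. Next row=LF[1]=0
  step 2: row=0, L[0]='t', prepend. Next row=LF[0]=5
  step 3: row=5, L[5]='p', prepend. Next row=LF[5]=4
  step 4: row=4, L[4]='m', prepend. Next row=LF[4]=3
  step 5: row=3, L[3]='e', prepend. Next row=LF[3]=2
  step 6: row=2, L[2]='t', prepend. Next row=LF[2]=6
  step 7: row=6, L[6]='t', prepend. Next row=LF[6]=7
  step 8: row=7, L[7]='a', prepend. Next row=LF[7]=1
Reversed output: attempt$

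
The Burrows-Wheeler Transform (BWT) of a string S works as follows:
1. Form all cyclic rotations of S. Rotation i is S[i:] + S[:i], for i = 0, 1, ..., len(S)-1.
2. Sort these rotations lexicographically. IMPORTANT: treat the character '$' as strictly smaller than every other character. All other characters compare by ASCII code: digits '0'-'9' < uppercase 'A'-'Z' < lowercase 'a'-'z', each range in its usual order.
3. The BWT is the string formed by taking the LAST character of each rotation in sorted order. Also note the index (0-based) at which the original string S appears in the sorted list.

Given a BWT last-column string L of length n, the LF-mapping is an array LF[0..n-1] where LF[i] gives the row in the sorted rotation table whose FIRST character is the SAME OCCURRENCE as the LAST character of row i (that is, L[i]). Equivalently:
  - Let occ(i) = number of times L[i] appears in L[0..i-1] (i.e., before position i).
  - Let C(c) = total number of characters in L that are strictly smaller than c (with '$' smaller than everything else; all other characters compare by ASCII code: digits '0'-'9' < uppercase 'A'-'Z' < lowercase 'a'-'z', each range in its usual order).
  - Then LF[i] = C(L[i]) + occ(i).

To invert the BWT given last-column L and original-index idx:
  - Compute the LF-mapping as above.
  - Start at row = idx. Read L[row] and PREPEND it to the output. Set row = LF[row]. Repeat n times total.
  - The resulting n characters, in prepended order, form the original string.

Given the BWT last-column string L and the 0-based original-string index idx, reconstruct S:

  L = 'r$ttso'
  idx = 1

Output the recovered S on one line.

LF mapping: 2 0 4 5 3 1
Walk LF starting at row 1, prepending L[row]:
  step 1: row=1, L[1]='$', prepend. Next row=LF[1]=0
  step 2: row=0, L[0]='r', prepend. Next row=LF[0]=2
  step 3: row=2, L[2]='t', prepend. Next row=LF[2]=4
  step 4: row=4, L[4]='s', prepend. Next row=LF[4]=3
  step 5: row=3, L[3]='t', prepend. Next row=LF[3]=5
  step 6: row=5, L[5]='o', prepend. Next row=LF[5]=1
Reversed output: otstr$

Answer: otstr$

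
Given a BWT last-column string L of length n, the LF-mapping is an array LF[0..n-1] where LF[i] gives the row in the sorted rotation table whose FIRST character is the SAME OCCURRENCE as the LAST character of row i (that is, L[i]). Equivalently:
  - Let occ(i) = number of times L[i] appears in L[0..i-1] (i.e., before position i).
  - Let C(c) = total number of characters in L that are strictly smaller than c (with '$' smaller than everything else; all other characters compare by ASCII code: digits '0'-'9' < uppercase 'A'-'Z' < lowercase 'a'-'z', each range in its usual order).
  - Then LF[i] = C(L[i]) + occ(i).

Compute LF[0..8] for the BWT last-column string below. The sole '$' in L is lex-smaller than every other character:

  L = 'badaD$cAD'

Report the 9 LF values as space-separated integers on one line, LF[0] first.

Char counts: '$':1, 'A':1, 'D':2, 'a':2, 'b':1, 'c':1, 'd':1
C (first-col start): C('$')=0, C('A')=1, C('D')=2, C('a')=4, C('b')=6, C('c')=7, C('d')=8
L[0]='b': occ=0, LF[0]=C('b')+0=6+0=6
L[1]='a': occ=0, LF[1]=C('a')+0=4+0=4
L[2]='d': occ=0, LF[2]=C('d')+0=8+0=8
L[3]='a': occ=1, LF[3]=C('a')+1=4+1=5
L[4]='D': occ=0, LF[4]=C('D')+0=2+0=2
L[5]='$': occ=0, LF[5]=C('$')+0=0+0=0
L[6]='c': occ=0, LF[6]=C('c')+0=7+0=7
L[7]='A': occ=0, LF[7]=C('A')+0=1+0=1
L[8]='D': occ=1, LF[8]=C('D')+1=2+1=3

Answer: 6 4 8 5 2 0 7 1 3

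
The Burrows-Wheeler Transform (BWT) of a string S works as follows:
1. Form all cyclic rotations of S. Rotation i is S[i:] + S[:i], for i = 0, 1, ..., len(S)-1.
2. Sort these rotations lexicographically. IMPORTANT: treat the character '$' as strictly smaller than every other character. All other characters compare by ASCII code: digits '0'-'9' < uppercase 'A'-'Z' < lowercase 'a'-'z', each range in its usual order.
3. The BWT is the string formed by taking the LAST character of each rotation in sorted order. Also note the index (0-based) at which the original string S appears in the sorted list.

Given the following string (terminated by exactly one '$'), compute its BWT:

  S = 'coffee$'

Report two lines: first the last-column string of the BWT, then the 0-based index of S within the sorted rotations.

Answer: e$effoc
1

Derivation:
All 7 rotations (rotation i = S[i:]+S[:i]):
  rot[0] = coffee$
  rot[1] = offee$c
  rot[2] = ffee$co
  rot[3] = fee$cof
  rot[4] = ee$coff
  rot[5] = e$coffe
  rot[6] = $coffee
Sorted (with $ < everything):
  sorted[0] = $coffee  (last char: 'e')
  sorted[1] = coffee$  (last char: '$')
  sorted[2] = e$coffe  (last char: 'e')
  sorted[3] = ee$coff  (last char: 'f')
  sorted[4] = fee$cof  (last char: 'f')
  sorted[5] = ffee$co  (last char: 'o')
  sorted[6] = offee$c  (last char: 'c')
Last column: e$effoc
Original string S is at sorted index 1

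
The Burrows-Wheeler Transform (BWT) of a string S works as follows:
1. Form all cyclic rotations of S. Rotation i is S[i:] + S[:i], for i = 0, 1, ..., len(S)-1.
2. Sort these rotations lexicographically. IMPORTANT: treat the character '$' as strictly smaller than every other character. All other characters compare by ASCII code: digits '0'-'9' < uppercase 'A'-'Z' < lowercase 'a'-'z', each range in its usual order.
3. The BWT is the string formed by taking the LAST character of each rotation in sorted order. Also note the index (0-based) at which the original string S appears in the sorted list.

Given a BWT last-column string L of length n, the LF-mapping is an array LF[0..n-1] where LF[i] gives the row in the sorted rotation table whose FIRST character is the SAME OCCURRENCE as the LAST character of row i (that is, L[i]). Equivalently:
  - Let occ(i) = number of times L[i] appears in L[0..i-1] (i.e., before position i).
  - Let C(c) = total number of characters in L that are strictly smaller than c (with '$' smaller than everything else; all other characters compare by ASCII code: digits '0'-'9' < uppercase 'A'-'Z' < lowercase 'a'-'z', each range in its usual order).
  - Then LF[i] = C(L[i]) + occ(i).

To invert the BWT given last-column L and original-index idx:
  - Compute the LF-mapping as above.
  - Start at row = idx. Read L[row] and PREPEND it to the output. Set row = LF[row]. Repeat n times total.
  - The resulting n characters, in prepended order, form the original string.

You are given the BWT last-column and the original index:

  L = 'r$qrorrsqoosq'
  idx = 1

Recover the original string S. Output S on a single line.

Answer: oqorqrorqssr$

Derivation:
LF mapping: 7 0 4 8 1 9 10 11 5 2 3 12 6
Walk LF starting at row 1, prepending L[row]:
  step 1: row=1, L[1]='$', prepend. Next row=LF[1]=0
  step 2: row=0, L[0]='r', prepend. Next row=LF[0]=7
  step 3: row=7, L[7]='s', prepend. Next row=LF[7]=11
  step 4: row=11, L[11]='s', prepend. Next row=LF[11]=12
  step 5: row=12, L[12]='q', prepend. Next row=LF[12]=6
  step 6: row=6, L[6]='r', prepend. Next row=LF[6]=10
  step 7: row=10, L[10]='o', prepend. Next row=LF[10]=3
  step 8: row=3, L[3]='r', prepend. Next row=LF[3]=8
  step 9: row=8, L[8]='q', prepend. Next row=LF[8]=5
  step 10: row=5, L[5]='r', prepend. Next row=LF[5]=9
  step 11: row=9, L[9]='o', prepend. Next row=LF[9]=2
  step 12: row=2, L[2]='q', prepend. Next row=LF[2]=4
  step 13: row=4, L[4]='o', prepend. Next row=LF[4]=1
Reversed output: oqorqrorqssr$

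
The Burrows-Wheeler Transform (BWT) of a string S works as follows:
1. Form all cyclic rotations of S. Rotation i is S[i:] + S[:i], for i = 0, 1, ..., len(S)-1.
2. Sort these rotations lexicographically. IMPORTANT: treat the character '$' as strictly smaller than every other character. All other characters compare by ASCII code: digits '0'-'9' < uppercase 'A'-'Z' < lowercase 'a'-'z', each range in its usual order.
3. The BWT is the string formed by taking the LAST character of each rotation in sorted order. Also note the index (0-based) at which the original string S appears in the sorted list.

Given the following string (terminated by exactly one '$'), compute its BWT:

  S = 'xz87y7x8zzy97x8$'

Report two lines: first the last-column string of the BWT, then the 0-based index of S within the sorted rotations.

Answer: 89y8xzxy77$7zxz8
10

Derivation:
All 16 rotations (rotation i = S[i:]+S[:i]):
  rot[0] = xz87y7x8zzy97x8$
  rot[1] = z87y7x8zzy97x8$x
  rot[2] = 87y7x8zzy97x8$xz
  rot[3] = 7y7x8zzy97x8$xz8
  rot[4] = y7x8zzy97x8$xz87
  rot[5] = 7x8zzy97x8$xz87y
  rot[6] = x8zzy97x8$xz87y7
  rot[7] = 8zzy97x8$xz87y7x
  rot[8] = zzy97x8$xz87y7x8
  rot[9] = zy97x8$xz87y7x8z
  rot[10] = y97x8$xz87y7x8zz
  rot[11] = 97x8$xz87y7x8zzy
  rot[12] = 7x8$xz87y7x8zzy9
  rot[13] = x8$xz87y7x8zzy97
  rot[14] = 8$xz87y7x8zzy97x
  rot[15] = $xz87y7x8zzy97x8
Sorted (with $ < everything):
  sorted[0] = $xz87y7x8zzy97x8  (last char: '8')
  sorted[1] = 7x8$xz87y7x8zzy9  (last char: '9')
  sorted[2] = 7x8zzy97x8$xz87y  (last char: 'y')
  sorted[3] = 7y7x8zzy97x8$xz8  (last char: '8')
  sorted[4] = 8$xz87y7x8zzy97x  (last char: 'x')
  sorted[5] = 87y7x8zzy97x8$xz  (last char: 'z')
  sorted[6] = 8zzy97x8$xz87y7x  (last char: 'x')
  sorted[7] = 97x8$xz87y7x8zzy  (last char: 'y')
  sorted[8] = x8$xz87y7x8zzy97  (last char: '7')
  sorted[9] = x8zzy97x8$xz87y7  (last char: '7')
  sorted[10] = xz87y7x8zzy97x8$  (last char: '$')
  sorted[11] = y7x8zzy97x8$xz87  (last char: '7')
  sorted[12] = y97x8$xz87y7x8zz  (last char: 'z')
  sorted[13] = z87y7x8zzy97x8$x  (last char: 'x')
  sorted[14] = zy97x8$xz87y7x8z  (last char: 'z')
  sorted[15] = zzy97x8$xz87y7x8  (last char: '8')
Last column: 89y8xzxy77$7zxz8
Original string S is at sorted index 10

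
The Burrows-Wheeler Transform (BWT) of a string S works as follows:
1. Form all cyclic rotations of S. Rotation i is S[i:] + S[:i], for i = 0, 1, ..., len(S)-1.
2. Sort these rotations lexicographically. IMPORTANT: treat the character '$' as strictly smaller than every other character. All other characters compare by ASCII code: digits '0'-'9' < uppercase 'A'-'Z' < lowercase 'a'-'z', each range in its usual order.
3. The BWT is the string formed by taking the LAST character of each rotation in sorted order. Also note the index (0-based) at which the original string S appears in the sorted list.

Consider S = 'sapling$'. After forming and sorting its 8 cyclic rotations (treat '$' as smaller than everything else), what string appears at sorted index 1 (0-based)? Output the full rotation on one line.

All 8 rotations (rotation i = S[i:]+S[:i]):
  rot[0] = sapling$
  rot[1] = apling$s
  rot[2] = pling$sa
  rot[3] = ling$sap
  rot[4] = ing$sapl
  rot[5] = ng$sapli
  rot[6] = g$saplin
  rot[7] = $sapling
Sorted (with $ < everything):
  sorted[0] = $sapling
  sorted[1] = apling$s
  sorted[2] = g$saplin
  sorted[3] = ing$sapl
  sorted[4] = ling$sap
  sorted[5] = ng$sapli
  sorted[6] = pling$sa
  sorted[7] = sapling$
sorted[1] = apling$s

Answer: apling$s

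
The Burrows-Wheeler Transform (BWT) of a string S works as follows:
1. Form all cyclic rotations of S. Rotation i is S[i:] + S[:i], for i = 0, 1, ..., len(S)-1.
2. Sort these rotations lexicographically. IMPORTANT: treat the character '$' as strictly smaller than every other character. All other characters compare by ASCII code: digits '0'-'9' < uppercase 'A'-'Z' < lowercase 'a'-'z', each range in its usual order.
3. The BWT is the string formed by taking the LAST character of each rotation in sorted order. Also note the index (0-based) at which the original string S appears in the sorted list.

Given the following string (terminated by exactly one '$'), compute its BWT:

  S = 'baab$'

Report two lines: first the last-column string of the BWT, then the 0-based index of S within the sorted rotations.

All 5 rotations (rotation i = S[i:]+S[:i]):
  rot[0] = baab$
  rot[1] = aab$b
  rot[2] = ab$ba
  rot[3] = b$baa
  rot[4] = $baab
Sorted (with $ < everything):
  sorted[0] = $baab  (last char: 'b')
  sorted[1] = aab$b  (last char: 'b')
  sorted[2] = ab$ba  (last char: 'a')
  sorted[3] = b$baa  (last char: 'a')
  sorted[4] = baab$  (last char: '$')
Last column: bbaa$
Original string S is at sorted index 4

Answer: bbaa$
4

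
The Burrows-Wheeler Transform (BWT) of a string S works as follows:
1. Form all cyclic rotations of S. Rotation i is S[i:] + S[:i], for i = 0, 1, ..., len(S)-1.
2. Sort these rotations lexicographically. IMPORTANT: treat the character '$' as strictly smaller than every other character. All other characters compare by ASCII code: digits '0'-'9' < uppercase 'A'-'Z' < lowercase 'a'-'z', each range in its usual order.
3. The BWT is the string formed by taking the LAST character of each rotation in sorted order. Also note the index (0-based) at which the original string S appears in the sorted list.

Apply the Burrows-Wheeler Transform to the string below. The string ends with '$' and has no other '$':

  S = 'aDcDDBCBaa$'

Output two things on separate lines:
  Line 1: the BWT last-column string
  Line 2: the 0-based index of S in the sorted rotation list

All 11 rotations (rotation i = S[i:]+S[:i]):
  rot[0] = aDcDDBCBaa$
  rot[1] = DcDDBCBaa$a
  rot[2] = cDDBCBaa$aD
  rot[3] = DDBCBaa$aDc
  rot[4] = DBCBaa$aDcD
  rot[5] = BCBaa$aDcDD
  rot[6] = CBaa$aDcDDB
  rot[7] = Baa$aDcDDBC
  rot[8] = aa$aDcDDBCB
  rot[9] = a$aDcDDBCBa
  rot[10] = $aDcDDBCBaa
Sorted (with $ < everything):
  sorted[0] = $aDcDDBCBaa  (last char: 'a')
  sorted[1] = BCBaa$aDcDD  (last char: 'D')
  sorted[2] = Baa$aDcDDBC  (last char: 'C')
  sorted[3] = CBaa$aDcDDB  (last char: 'B')
  sorted[4] = DBCBaa$aDcD  (last char: 'D')
  sorted[5] = DDBCBaa$aDc  (last char: 'c')
  sorted[6] = DcDDBCBaa$a  (last char: 'a')
  sorted[7] = a$aDcDDBCBa  (last char: 'a')
  sorted[8] = aDcDDBCBaa$  (last char: '$')
  sorted[9] = aa$aDcDDBCB  (last char: 'B')
  sorted[10] = cDDBCBaa$aD  (last char: 'D')
Last column: aDCBDcaa$BD
Original string S is at sorted index 8

Answer: aDCBDcaa$BD
8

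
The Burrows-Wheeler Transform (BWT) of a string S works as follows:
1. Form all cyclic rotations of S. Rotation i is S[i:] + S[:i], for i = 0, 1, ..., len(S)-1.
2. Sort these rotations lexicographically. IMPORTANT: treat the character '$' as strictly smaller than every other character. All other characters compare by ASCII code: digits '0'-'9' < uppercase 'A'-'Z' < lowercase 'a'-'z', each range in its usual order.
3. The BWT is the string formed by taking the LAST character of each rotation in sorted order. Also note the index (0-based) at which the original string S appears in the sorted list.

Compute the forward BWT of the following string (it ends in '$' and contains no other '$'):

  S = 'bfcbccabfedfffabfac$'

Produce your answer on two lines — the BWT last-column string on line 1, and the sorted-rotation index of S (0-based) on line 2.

Answer: cfcfca$aacfbeffbbbfd
6

Derivation:
All 20 rotations (rotation i = S[i:]+S[:i]):
  rot[0] = bfcbccabfedfffabfac$
  rot[1] = fcbccabfedfffabfac$b
  rot[2] = cbccabfedfffabfac$bf
  rot[3] = bccabfedfffabfac$bfc
  rot[4] = ccabfedfffabfac$bfcb
  rot[5] = cabfedfffabfac$bfcbc
  rot[6] = abfedfffabfac$bfcbcc
  rot[7] = bfedfffabfac$bfcbcca
  rot[8] = fedfffabfac$bfcbccab
  rot[9] = edfffabfac$bfcbccabf
  rot[10] = dfffabfac$bfcbccabfe
  rot[11] = fffabfac$bfcbccabfed
  rot[12] = ffabfac$bfcbccabfedf
  rot[13] = fabfac$bfcbccabfedff
  rot[14] = abfac$bfcbccabfedfff
  rot[15] = bfac$bfcbccabfedfffa
  rot[16] = fac$bfcbccabfedfffab
  rot[17] = ac$bfcbccabfedfffabf
  rot[18] = c$bfcbccabfedfffabfa
  rot[19] = $bfcbccabfedfffabfac
Sorted (with $ < everything):
  sorted[0] = $bfcbccabfedfffabfac  (last char: 'c')
  sorted[1] = abfac$bfcbccabfedfff  (last char: 'f')
  sorted[2] = abfedfffabfac$bfcbcc  (last char: 'c')
  sorted[3] = ac$bfcbccabfedfffabf  (last char: 'f')
  sorted[4] = bccabfedfffabfac$bfc  (last char: 'c')
  sorted[5] = bfac$bfcbccabfedfffa  (last char: 'a')
  sorted[6] = bfcbccabfedfffabfac$  (last char: '$')
  sorted[7] = bfedfffabfac$bfcbcca  (last char: 'a')
  sorted[8] = c$bfcbccabfedfffabfa  (last char: 'a')
  sorted[9] = cabfedfffabfac$bfcbc  (last char: 'c')
  sorted[10] = cbccabfedfffabfac$bf  (last char: 'f')
  sorted[11] = ccabfedfffabfac$bfcb  (last char: 'b')
  sorted[12] = dfffabfac$bfcbccabfe  (last char: 'e')
  sorted[13] = edfffabfac$bfcbccabf  (last char: 'f')
  sorted[14] = fabfac$bfcbccabfedff  (last char: 'f')
  sorted[15] = fac$bfcbccabfedfffab  (last char: 'b')
  sorted[16] = fcbccabfedfffabfac$b  (last char: 'b')
  sorted[17] = fedfffabfac$bfcbccab  (last char: 'b')
  sorted[18] = ffabfac$bfcbccabfedf  (last char: 'f')
  sorted[19] = fffabfac$bfcbccabfed  (last char: 'd')
Last column: cfcfca$aacfbeffbbbfd
Original string S is at sorted index 6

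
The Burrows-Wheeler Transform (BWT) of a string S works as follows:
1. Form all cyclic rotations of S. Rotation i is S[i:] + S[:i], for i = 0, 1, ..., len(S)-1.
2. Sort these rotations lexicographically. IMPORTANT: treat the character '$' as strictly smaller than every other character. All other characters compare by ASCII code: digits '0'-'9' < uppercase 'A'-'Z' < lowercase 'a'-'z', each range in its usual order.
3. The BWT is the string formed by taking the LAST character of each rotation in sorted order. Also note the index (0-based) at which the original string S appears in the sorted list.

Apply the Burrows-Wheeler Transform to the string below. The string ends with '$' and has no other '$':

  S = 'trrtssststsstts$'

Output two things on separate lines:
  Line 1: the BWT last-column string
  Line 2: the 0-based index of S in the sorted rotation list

Answer: strttsttss$trsss
10

Derivation:
All 16 rotations (rotation i = S[i:]+S[:i]):
  rot[0] = trrtssststsstts$
  rot[1] = rrtssststsstts$t
  rot[2] = rtssststsstts$tr
  rot[3] = tssststsstts$trr
  rot[4] = ssststsstts$trrt
  rot[5] = sststsstts$trrts
  rot[6] = ststsstts$trrtss
  rot[7] = tstsstts$trrtsss
  rot[8] = stsstts$trrtssst
  rot[9] = tsstts$trrtsssts
  rot[10] = sstts$trrtssstst
  rot[11] = stts$trrtssststs
  rot[12] = tts$trrtssststss
  rot[13] = ts$trrtssststsst
  rot[14] = s$trrtssststsstt
  rot[15] = $trrtssststsstts
Sorted (with $ < everything):
  sorted[0] = $trrtssststsstts  (last char: 's')
  sorted[1] = rrtssststsstts$t  (last char: 't')
  sorted[2] = rtssststsstts$tr  (last char: 'r')
  sorted[3] = s$trrtssststsstt  (last char: 't')
  sorted[4] = ssststsstts$trrt  (last char: 't')
  sorted[5] = sststsstts$trrts  (last char: 's')
  sorted[6] = sstts$trrtssstst  (last char: 't')
  sorted[7] = stsstts$trrtssst  (last char: 't')
  sorted[8] = ststsstts$trrtss  (last char: 's')
  sorted[9] = stts$trrtssststs  (last char: 's')
  sorted[10] = trrtssststsstts$  (last char: '$')
  sorted[11] = ts$trrtssststsst  (last char: 't')
  sorted[12] = tssststsstts$trr  (last char: 'r')
  sorted[13] = tsstts$trrtsssts  (last char: 's')
  sorted[14] = tstsstts$trrtsss  (last char: 's')
  sorted[15] = tts$trrtssststss  (last char: 's')
Last column: strttsttss$trsss
Original string S is at sorted index 10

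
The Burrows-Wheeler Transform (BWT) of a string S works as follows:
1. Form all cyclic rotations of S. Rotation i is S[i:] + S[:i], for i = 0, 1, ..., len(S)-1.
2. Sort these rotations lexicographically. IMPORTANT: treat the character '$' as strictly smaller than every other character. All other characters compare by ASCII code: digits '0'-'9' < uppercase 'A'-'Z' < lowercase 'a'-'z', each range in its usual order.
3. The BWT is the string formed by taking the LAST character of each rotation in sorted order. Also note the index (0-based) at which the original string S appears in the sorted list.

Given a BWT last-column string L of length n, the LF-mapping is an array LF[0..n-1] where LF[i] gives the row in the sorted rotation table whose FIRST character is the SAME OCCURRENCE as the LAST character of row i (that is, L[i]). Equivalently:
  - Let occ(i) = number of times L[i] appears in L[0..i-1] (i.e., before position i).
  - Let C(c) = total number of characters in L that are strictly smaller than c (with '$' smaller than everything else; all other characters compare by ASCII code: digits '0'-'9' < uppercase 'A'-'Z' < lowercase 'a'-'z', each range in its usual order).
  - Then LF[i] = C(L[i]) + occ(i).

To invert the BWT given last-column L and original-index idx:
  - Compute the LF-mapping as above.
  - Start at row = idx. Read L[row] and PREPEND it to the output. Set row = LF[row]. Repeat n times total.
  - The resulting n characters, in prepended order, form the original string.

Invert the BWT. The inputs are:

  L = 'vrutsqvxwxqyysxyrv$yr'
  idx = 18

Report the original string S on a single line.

LF mapping: 10 3 9 8 6 1 11 14 13 15 2 17 18 7 16 19 4 12 0 20 5
Walk LF starting at row 18, prepending L[row]:
  step 1: row=18, L[18]='$', prepend. Next row=LF[18]=0
  step 2: row=0, L[0]='v', prepend. Next row=LF[0]=10
  step 3: row=10, L[10]='q', prepend. Next row=LF[10]=2
  step 4: row=2, L[2]='u', prepend. Next row=LF[2]=9
  step 5: row=9, L[9]='x', prepend. Next row=LF[9]=15
  step 6: row=15, L[15]='y', prepend. Next row=LF[15]=19
  step 7: row=19, L[19]='y', prepend. Next row=LF[19]=20
  step 8: row=20, L[20]='r', prepend. Next row=LF[20]=5
  step 9: row=5, L[5]='q', prepend. Next row=LF[5]=1
  step 10: row=1, L[1]='r', prepend. Next row=LF[1]=3
  step 11: row=3, L[3]='t', prepend. Next row=LF[3]=8
  step 12: row=8, L[8]='w', prepend. Next row=LF[8]=13
  step 13: row=13, L[13]='s', prepend. Next row=LF[13]=7
  step 14: row=7, L[7]='x', prepend. Next row=LF[7]=14
  step 15: row=14, L[14]='x', prepend. Next row=LF[14]=16
  step 16: row=16, L[16]='r', prepend. Next row=LF[16]=4
  step 17: row=4, L[4]='s', prepend. Next row=LF[4]=6
  step 18: row=6, L[6]='v', prepend. Next row=LF[6]=11
  step 19: row=11, L[11]='y', prepend. Next row=LF[11]=17
  step 20: row=17, L[17]='v', prepend. Next row=LF[17]=12
  step 21: row=12, L[12]='y', prepend. Next row=LF[12]=18
Reversed output: yvyvsrxxswtrqryyxuqv$

Answer: yvyvsrxxswtrqryyxuqv$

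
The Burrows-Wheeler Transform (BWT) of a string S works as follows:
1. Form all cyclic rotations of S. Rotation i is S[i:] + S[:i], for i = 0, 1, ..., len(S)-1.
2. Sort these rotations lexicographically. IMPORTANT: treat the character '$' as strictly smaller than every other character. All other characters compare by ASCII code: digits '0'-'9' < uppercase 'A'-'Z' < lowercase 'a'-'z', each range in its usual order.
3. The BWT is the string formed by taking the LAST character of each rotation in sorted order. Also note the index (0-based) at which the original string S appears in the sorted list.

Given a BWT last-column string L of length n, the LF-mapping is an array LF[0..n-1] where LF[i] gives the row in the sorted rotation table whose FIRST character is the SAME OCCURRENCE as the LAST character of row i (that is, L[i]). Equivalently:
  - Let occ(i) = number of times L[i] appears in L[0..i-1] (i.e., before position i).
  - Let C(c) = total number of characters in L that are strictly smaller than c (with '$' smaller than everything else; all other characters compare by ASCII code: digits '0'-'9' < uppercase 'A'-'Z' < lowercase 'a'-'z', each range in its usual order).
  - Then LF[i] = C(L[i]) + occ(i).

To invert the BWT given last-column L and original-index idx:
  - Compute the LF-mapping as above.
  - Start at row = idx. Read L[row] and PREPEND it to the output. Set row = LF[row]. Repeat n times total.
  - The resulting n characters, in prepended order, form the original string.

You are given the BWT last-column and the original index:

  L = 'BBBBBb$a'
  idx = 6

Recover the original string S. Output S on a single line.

LF mapping: 1 2 3 4 5 7 0 6
Walk LF starting at row 6, prepending L[row]:
  step 1: row=6, L[6]='$', prepend. Next row=LF[6]=0
  step 2: row=0, L[0]='B', prepend. Next row=LF[0]=1
  step 3: row=1, L[1]='B', prepend. Next row=LF[1]=2
  step 4: row=2, L[2]='B', prepend. Next row=LF[2]=3
  step 5: row=3, L[3]='B', prepend. Next row=LF[3]=4
  step 6: row=4, L[4]='B', prepend. Next row=LF[4]=5
  step 7: row=5, L[5]='b', prepend. Next row=LF[5]=7
  step 8: row=7, L[7]='a', prepend. Next row=LF[7]=6
Reversed output: abBBBBB$

Answer: abBBBBB$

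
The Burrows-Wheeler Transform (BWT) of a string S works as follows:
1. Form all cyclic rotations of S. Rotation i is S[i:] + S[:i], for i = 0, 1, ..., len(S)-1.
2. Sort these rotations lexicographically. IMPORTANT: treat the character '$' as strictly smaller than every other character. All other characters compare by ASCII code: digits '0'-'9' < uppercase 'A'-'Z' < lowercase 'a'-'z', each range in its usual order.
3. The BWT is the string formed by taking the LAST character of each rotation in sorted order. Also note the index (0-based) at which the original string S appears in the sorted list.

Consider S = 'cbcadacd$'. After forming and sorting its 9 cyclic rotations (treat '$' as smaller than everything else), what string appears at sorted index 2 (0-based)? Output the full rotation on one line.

Answer: adacd$cbc

Derivation:
All 9 rotations (rotation i = S[i:]+S[:i]):
  rot[0] = cbcadacd$
  rot[1] = bcadacd$c
  rot[2] = cadacd$cb
  rot[3] = adacd$cbc
  rot[4] = dacd$cbca
  rot[5] = acd$cbcad
  rot[6] = cd$cbcada
  rot[7] = d$cbcadac
  rot[8] = $cbcadacd
Sorted (with $ < everything):
  sorted[0] = $cbcadacd
  sorted[1] = acd$cbcad
  sorted[2] = adacd$cbc
  sorted[3] = bcadacd$c
  sorted[4] = cadacd$cb
  sorted[5] = cbcadacd$
  sorted[6] = cd$cbcada
  sorted[7] = d$cbcadac
  sorted[8] = dacd$cbca
sorted[2] = adacd$cbc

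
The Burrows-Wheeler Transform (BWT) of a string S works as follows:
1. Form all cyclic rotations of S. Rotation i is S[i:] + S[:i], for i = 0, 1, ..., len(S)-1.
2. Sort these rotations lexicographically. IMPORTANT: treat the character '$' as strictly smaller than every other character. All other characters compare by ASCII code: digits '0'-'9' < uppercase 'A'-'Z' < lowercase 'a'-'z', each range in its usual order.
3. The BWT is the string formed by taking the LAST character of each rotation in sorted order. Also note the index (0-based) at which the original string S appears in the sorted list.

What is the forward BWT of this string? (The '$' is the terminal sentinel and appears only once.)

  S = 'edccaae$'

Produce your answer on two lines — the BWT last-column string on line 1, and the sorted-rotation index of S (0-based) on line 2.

Answer: ecacdea$
7

Derivation:
All 8 rotations (rotation i = S[i:]+S[:i]):
  rot[0] = edccaae$
  rot[1] = dccaae$e
  rot[2] = ccaae$ed
  rot[3] = caae$edc
  rot[4] = aae$edcc
  rot[5] = ae$edcca
  rot[6] = e$edccaa
  rot[7] = $edccaae
Sorted (with $ < everything):
  sorted[0] = $edccaae  (last char: 'e')
  sorted[1] = aae$edcc  (last char: 'c')
  sorted[2] = ae$edcca  (last char: 'a')
  sorted[3] = caae$edc  (last char: 'c')
  sorted[4] = ccaae$ed  (last char: 'd')
  sorted[5] = dccaae$e  (last char: 'e')
  sorted[6] = e$edccaa  (last char: 'a')
  sorted[7] = edccaae$  (last char: '$')
Last column: ecacdea$
Original string S is at sorted index 7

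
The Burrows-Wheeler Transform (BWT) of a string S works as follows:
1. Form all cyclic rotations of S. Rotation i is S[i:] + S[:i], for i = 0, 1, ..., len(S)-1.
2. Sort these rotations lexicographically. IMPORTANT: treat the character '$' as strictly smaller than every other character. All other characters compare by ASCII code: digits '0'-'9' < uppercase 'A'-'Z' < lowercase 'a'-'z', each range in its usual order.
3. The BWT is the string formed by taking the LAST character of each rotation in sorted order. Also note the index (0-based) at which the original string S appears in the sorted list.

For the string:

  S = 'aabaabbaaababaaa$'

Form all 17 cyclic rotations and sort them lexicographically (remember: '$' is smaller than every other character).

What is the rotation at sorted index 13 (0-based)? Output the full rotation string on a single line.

All 17 rotations (rotation i = S[i:]+S[:i]):
  rot[0] = aabaabbaaababaaa$
  rot[1] = abaabbaaababaaa$a
  rot[2] = baabbaaababaaa$aa
  rot[3] = aabbaaababaaa$aab
  rot[4] = abbaaababaaa$aaba
  rot[5] = bbaaababaaa$aabaa
  rot[6] = baaababaaa$aabaab
  rot[7] = aaababaaa$aabaabb
  rot[8] = aababaaa$aabaabba
  rot[9] = ababaaa$aabaabbaa
  rot[10] = babaaa$aabaabbaaa
  rot[11] = abaaa$aabaabbaaab
  rot[12] = baaa$aabaabbaaaba
  rot[13] = aaa$aabaabbaaabab
  rot[14] = aa$aabaabbaaababa
  rot[15] = a$aabaabbaaababaa
  rot[16] = $aabaabbaaababaaa
Sorted (with $ < everything):
  sorted[0] = $aabaabbaaababaaa
  sorted[1] = a$aabaabbaaababaa
  sorted[2] = aa$aabaabbaaababa
  sorted[3] = aaa$aabaabbaaabab
  sorted[4] = aaababaaa$aabaabb
  sorted[5] = aabaabbaaababaaa$
  sorted[6] = aababaaa$aabaabba
  sorted[7] = aabbaaababaaa$aab
  sorted[8] = abaaa$aabaabbaaab
  sorted[9] = abaabbaaababaaa$a
  sorted[10] = ababaaa$aabaabbaa
  sorted[11] = abbaaababaaa$aaba
  sorted[12] = baaa$aabaabbaaaba
  sorted[13] = baaababaaa$aabaab
  sorted[14] = baabbaaababaaa$aa
  sorted[15] = babaaa$aabaabbaaa
  sorted[16] = bbaaababaaa$aabaa
sorted[13] = baaababaaa$aabaab

Answer: baaababaaa$aabaab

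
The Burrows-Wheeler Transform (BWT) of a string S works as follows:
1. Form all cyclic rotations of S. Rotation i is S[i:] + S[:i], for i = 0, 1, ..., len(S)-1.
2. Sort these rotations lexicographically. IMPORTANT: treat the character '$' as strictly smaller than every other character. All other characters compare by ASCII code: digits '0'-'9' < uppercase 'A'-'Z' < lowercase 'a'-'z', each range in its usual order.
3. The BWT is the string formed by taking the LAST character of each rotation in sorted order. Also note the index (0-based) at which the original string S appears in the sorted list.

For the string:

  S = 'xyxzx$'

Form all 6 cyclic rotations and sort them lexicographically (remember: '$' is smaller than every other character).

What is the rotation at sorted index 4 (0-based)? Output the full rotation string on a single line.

All 6 rotations (rotation i = S[i:]+S[:i]):
  rot[0] = xyxzx$
  rot[1] = yxzx$x
  rot[2] = xzx$xy
  rot[3] = zx$xyx
  rot[4] = x$xyxz
  rot[5] = $xyxzx
Sorted (with $ < everything):
  sorted[0] = $xyxzx
  sorted[1] = x$xyxz
  sorted[2] = xyxzx$
  sorted[3] = xzx$xy
  sorted[4] = yxzx$x
  sorted[5] = zx$xyx
sorted[4] = yxzx$x

Answer: yxzx$x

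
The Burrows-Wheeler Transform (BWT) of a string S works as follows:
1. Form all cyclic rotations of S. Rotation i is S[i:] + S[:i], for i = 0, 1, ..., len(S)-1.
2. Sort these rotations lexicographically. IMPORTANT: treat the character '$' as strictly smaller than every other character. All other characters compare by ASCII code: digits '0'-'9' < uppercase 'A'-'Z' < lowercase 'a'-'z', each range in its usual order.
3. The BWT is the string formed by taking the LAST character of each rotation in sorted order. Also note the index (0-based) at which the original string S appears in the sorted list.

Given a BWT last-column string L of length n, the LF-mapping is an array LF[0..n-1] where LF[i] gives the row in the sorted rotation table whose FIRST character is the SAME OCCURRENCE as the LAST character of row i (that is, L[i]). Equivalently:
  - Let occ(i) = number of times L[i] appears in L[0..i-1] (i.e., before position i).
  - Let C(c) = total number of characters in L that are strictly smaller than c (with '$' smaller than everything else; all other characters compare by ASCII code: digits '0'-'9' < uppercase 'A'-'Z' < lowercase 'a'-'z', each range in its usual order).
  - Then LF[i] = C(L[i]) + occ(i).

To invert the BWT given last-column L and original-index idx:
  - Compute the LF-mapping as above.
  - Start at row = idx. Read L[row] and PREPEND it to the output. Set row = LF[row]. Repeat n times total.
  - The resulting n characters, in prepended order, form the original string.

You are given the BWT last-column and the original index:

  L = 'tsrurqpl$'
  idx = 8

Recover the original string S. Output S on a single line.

LF mapping: 7 6 4 8 5 3 2 1 0
Walk LF starting at row 8, prepending L[row]:
  step 1: row=8, L[8]='$', prepend. Next row=LF[8]=0
  step 2: row=0, L[0]='t', prepend. Next row=LF[0]=7
  step 3: row=7, L[7]='l', prepend. Next row=LF[7]=1
  step 4: row=1, L[1]='s', prepend. Next row=LF[1]=6
  step 5: row=6, L[6]='p', prepend. Next row=LF[6]=2
  step 6: row=2, L[2]='r', prepend. Next row=LF[2]=4
  step 7: row=4, L[4]='r', prepend. Next row=LF[4]=5
  step 8: row=5, L[5]='q', prepend. Next row=LF[5]=3
  step 9: row=3, L[3]='u', prepend. Next row=LF[3]=8
Reversed output: uqrrpslt$

Answer: uqrrpslt$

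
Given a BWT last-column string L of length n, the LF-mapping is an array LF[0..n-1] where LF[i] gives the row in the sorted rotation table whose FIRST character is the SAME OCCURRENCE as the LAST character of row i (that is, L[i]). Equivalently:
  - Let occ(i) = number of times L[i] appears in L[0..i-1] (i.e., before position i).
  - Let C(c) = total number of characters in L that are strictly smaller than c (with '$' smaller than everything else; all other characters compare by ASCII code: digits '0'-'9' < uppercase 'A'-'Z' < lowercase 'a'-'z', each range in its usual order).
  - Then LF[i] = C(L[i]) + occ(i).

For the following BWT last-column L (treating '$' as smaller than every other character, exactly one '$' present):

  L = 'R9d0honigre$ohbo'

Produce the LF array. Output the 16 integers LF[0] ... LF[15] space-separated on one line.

Answer: 3 2 5 1 8 12 11 10 7 15 6 0 13 9 4 14

Derivation:
Char counts: '$':1, '0':1, '9':1, 'R':1, 'b':1, 'd':1, 'e':1, 'g':1, 'h':2, 'i':1, 'n':1, 'o':3, 'r':1
C (first-col start): C('$')=0, C('0')=1, C('9')=2, C('R')=3, C('b')=4, C('d')=5, C('e')=6, C('g')=7, C('h')=8, C('i')=10, C('n')=11, C('o')=12, C('r')=15
L[0]='R': occ=0, LF[0]=C('R')+0=3+0=3
L[1]='9': occ=0, LF[1]=C('9')+0=2+0=2
L[2]='d': occ=0, LF[2]=C('d')+0=5+0=5
L[3]='0': occ=0, LF[3]=C('0')+0=1+0=1
L[4]='h': occ=0, LF[4]=C('h')+0=8+0=8
L[5]='o': occ=0, LF[5]=C('o')+0=12+0=12
L[6]='n': occ=0, LF[6]=C('n')+0=11+0=11
L[7]='i': occ=0, LF[7]=C('i')+0=10+0=10
L[8]='g': occ=0, LF[8]=C('g')+0=7+0=7
L[9]='r': occ=0, LF[9]=C('r')+0=15+0=15
L[10]='e': occ=0, LF[10]=C('e')+0=6+0=6
L[11]='$': occ=0, LF[11]=C('$')+0=0+0=0
L[12]='o': occ=1, LF[12]=C('o')+1=12+1=13
L[13]='h': occ=1, LF[13]=C('h')+1=8+1=9
L[14]='b': occ=0, LF[14]=C('b')+0=4+0=4
L[15]='o': occ=2, LF[15]=C('o')+2=12+2=14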